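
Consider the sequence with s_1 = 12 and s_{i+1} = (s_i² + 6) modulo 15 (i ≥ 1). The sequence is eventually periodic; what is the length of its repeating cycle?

We have s_1 = 12,  s_2 = 0,  s_3 = 6,  s_4 = 12.
The sequence repeats with period 3.

3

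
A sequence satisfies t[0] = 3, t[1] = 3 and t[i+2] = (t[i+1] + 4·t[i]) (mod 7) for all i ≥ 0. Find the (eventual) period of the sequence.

We have t[0] = 3,  t[1] = 3,  t[2] = 1,  t[3] = 6,  t[4] = 3,  t[5] = 6,  t[6] = 4,  t[7] = 0,  t[8] = 2,  t[9] = 2,  t[10] = 3,  t[11] = 4,  t[12] = 2,  t[13] = 4,  t[14] = 5,  t[15] = 0,  t[16] = 6,  t[17] = 6,  t[18] = 2,  t[19] = 5,  t[20] = 6,  t[21] = 5,  t[22] = 1,  t[23] = 0,  t[24] = 4,  t[25] = 4,  t[26] = 6,  t[27] = 1,  t[28] = 4,  t[29] = 1,  t[30] = 3,  t[31] = 0,  t[32] = 5,  t[33] = 5,  t[34] = 4,  t[35] = 3,  t[36] = 5,  t[37] = 3,  t[38] = 2,  t[39] = 0,  t[40] = 1,  t[41] = 1,  t[42] = 5,  t[43] = 2,  t[44] = 1,  t[45] = 2,  t[46] = 6,  t[47] = 0,  t[48] = 3,  t[49] = 3.
The sequence repeats with period 48.

48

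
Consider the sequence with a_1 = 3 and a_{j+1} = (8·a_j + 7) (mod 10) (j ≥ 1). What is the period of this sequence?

4

Listing terms: a_1 = 3; a_2 = 1; a_3 = 5; a_4 = 7; a_5 = 3.
The sequence repeats with period 4.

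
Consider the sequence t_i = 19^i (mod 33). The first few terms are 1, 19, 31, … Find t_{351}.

19

Listing terms: t_0 = 1,  t_1 = 19,  t_2 = 31,  t_3 = 28,  t_4 = 4,  t_5 = 10,  t_6 = 25,  t_7 = 13,  t_8 = 16,  t_9 = 7,  t_{10} = 1.
The sequence repeats with period 10.
So t_{351} = t_{0 + ((351-0) mod 10)} = t_1 = 19.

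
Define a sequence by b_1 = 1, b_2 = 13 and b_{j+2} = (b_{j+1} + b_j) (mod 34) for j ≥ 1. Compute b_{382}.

7

b_1 = 1; b_2 = 13; b_3 = 14; b_4 = 27; b_5 = 7; b_6 = 0; b_7 = 7; b_8 = 7; b_9 = 14; b_{10} = 21; b_{11} = 1; b_{12} = 22; b_{13} = 23; b_{14} = 11; b_{15} = 0; b_{16} = 11; b_{17} = 11; b_{18} = 22; b_{19} = 33; b_{20} = 21; b_{21} = 20; b_{22} = 7; b_{23} = 27; b_{24} = 0; b_{25} = 27; b_{26} = 27; b_{27} = 20; b_{28} = 13; b_{29} = 33; b_{30} = 12; b_{31} = 11; b_{32} = 23; b_{33} = 0; b_{34} = 23; b_{35} = 23; b_{36} = 12; b_{37} = 1; b_{38} = 13.
Since (b_{37}, b_{38}) = (b_1, b_2) = (1, 13) (two consecutive terms determine the rest), the sequence is periodic with period 36.
So b_{382} = b_{1 + ((382-1) mod 36)} = b_{22} = 7.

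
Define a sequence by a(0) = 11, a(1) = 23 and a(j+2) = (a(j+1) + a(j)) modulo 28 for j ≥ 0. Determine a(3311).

12

Listing terms: a(0) = 11, a(1) = 23, a(2) = 6, a(3) = 1, a(4) = 7, a(5) = 8, a(6) = 15, a(7) = 23, a(8) = 10, a(9) = 5, a(10) = 15, a(11) = 20, a(12) = 7, a(13) = 27, a(14) = 6, a(15) = 5, a(16) = 11, a(17) = 16, a(18) = 27, a(19) = 15, a(20) = 14, a(21) = 1, a(22) = 15, a(23) = 16, a(24) = 3, a(25) = 19, a(26) = 22, a(27) = 13, a(28) = 7, a(29) = 20, a(30) = 27, a(31) = 19, a(32) = 18, a(33) = 9, a(34) = 27, a(35) = 8, a(36) = 7, a(37) = 15, a(38) = 22, a(39) = 9, a(40) = 3, a(41) = 12, a(42) = 15, a(43) = 27, a(44) = 14, a(45) = 13, a(46) = 27, a(47) = 12, a(48) = 11, a(49) = 23.
Since (a(48), a(49)) = (a(0), a(1)) = (11, 23) (two consecutive terms determine the rest), the sequence is periodic with period 48.
So a(3311) = a(0 + ((3311-0) mod 48)) = a(47) = 12.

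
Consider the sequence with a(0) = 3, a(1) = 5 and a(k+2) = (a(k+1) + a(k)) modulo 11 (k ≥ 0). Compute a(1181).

a(0) = 3, a(1) = 5, a(2) = 8, a(3) = 2, a(4) = 10, a(5) = 1, a(6) = 0, a(7) = 1, a(8) = 1, a(9) = 2, a(10) = 3, a(11) = 5.
Since (a(10), a(11)) = (a(0), a(1)) = (3, 5) (two consecutive terms determine the rest), the sequence is periodic with period 10.
(1181 - 0) mod 10 = 1, so a(1181) = a(1) = 5.

5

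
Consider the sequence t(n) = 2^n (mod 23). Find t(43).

t(1) = 2; t(2) = 4; t(3) = 8; t(4) = 16; t(5) = 9; t(6) = 18; t(7) = 13; t(8) = 3; t(9) = 6; t(10) = 12; t(11) = 1; t(12) = 2.
Since t(12) = t(1) = 2, the sequence is periodic with period 11.
(43 - 1) mod 11 = 9, so t(43) = t(10) = 12.

12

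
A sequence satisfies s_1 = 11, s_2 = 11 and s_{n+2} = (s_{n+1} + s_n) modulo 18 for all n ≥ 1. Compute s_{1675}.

1

s_1 = 11; s_2 = 11; s_3 = 4; s_4 = 15; s_5 = 1; s_6 = 16; s_7 = 17; s_8 = 15; s_9 = 14; s_{10} = 11; s_{11} = 7; s_{12} = 0; s_{13} = 7; s_{14} = 7; s_{15} = 14; s_{16} = 3; s_{17} = 17; s_{18} = 2; s_{19} = 1; s_{20} = 3; s_{21} = 4; s_{22} = 7; s_{23} = 11; s_{24} = 0; s_{25} = 11; s_{26} = 11.
Since (s_{25}, s_{26}) = (s_1, s_2) = (11, 11) (two consecutive terms determine the rest), the sequence is periodic with period 24.
So s_{1675} = s_{1 + ((1675-1) mod 24)} = s_{19} = 1.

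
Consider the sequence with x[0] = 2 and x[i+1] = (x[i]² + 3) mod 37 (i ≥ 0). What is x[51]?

6

Computing terms: x[0] = 2, x[1] = 7, x[2] = 15, x[3] = 6, x[4] = 2.
Since x[4] = x[0] = 2, the sequence is periodic with period 4.
So x[51] = x[0 + ((51-0) mod 4)] = x[3] = 6.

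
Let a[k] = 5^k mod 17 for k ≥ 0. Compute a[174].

Computing terms: a[0] = 1; a[1] = 5; a[2] = 8; a[3] = 6; a[4] = 13; a[5] = 14; a[6] = 2; a[7] = 10; a[8] = 16; a[9] = 12; a[10] = 9; a[11] = 11; a[12] = 4; a[13] = 3; a[14] = 15; a[15] = 7; a[16] = 1.
Since a[16] = a[0] = 1, the sequence is periodic with period 16.
(174 - 0) mod 16 = 14, so a[174] = a[14] = 15.

15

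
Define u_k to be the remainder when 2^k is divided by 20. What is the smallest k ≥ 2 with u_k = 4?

Computing terms: u_1 = 2; u_2 = 4; u_3 = 8; u_4 = 16; u_5 = 12; u_6 = 4.
Since u_6 = u_2 = 4, the sequence is eventually periodic: after a pre-period of length 1 it cycles with period 4.
The value 4 first appears (with k ≥ 2) at u_2.

2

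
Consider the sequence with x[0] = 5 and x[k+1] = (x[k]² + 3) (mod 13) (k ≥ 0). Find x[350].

12

Computing terms: x[0] = 5, x[1] = 2, x[2] = 7, x[3] = 0, x[4] = 3, x[5] = 12, x[6] = 4, x[7] = 6, x[8] = 0.
Since x[8] = x[3] = 0, the sequence is eventually periodic: after a pre-period of length 3 it cycles with period 5.
For k ≥ 3, x[k] depends only on (k - 3) mod 5. (350 - 3) mod 5 = 2, so x[350] = x[5] = 12.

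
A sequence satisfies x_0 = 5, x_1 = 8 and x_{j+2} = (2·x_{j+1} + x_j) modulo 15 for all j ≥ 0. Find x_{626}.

6

x_0 = 5; x_1 = 8; x_2 = 6; x_3 = 5; x_4 = 1; x_5 = 7; x_6 = 0; x_7 = 7; x_8 = 14; x_9 = 5; x_{10} = 9; x_{11} = 8; x_{12} = 10; x_{13} = 13; x_{14} = 6; x_{15} = 10; x_{16} = 11; x_{17} = 2; x_{18} = 0; x_{19} = 2; x_{20} = 4; x_{21} = 10; x_{22} = 9; x_{23} = 13; x_{24} = 5; x_{25} = 8.
Since (x_{24}, x_{25}) = (x_0, x_1) = (5, 8) (two consecutive terms determine the rest), the sequence is periodic with period 24.
So x_{626} = x_{0 + ((626-0) mod 24)} = x_2 = 6.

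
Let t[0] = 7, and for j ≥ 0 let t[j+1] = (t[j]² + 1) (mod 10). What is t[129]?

2

We have t[0] = 7, t[1] = 0, t[2] = 1, t[3] = 2, t[4] = 5, t[5] = 6, t[6] = 7.
Since t[6] = t[0] = 7, the sequence is periodic with period 6.
So t[129] = t[0 + ((129-0) mod 6)] = t[3] = 2.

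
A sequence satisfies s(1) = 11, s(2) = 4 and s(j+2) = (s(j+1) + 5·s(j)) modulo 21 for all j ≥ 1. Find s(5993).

s(1) = 11; s(2) = 4; s(3) = 17; s(4) = 16; s(5) = 17; s(6) = 13; s(7) = 14; s(8) = 16; s(9) = 2; s(10) = 19; s(11) = 8; s(12) = 19; s(13) = 17; s(14) = 7; s(15) = 8; s(16) = 1; s(17) = 20; s(18) = 4; s(19) = 20; s(20) = 19; s(21) = 14; s(22) = 4; s(23) = 11; s(24) = 10; s(25) = 2; s(26) = 10; s(27) = 20; s(28) = 7; s(29) = 2; s(30) = 16; s(31) = 5; s(32) = 1; s(33) = 5; s(34) = 10; s(35) = 14; s(36) = 1; s(37) = 8; s(38) = 13; s(39) = 11; s(40) = 13; s(41) = 5; s(42) = 7; s(43) = 11; s(44) = 4.
The sequence repeats with period 42.
(5993 - 1) mod 42 = 28, so s(5993) = s(29) = 2.

2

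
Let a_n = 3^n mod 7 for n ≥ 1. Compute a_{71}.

Computing terms: a_1 = 3,  a_2 = 2,  a_3 = 6,  a_4 = 4,  a_5 = 5,  a_6 = 1,  a_7 = 3.
The sequence repeats with period 6.
(71 - 1) mod 6 = 4, so a_{71} = a_5 = 5.

5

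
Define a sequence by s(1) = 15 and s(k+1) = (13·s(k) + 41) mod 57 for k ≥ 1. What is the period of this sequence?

Computing terms: s(1) = 15,  s(2) = 8,  s(3) = 31,  s(4) = 45,  s(5) = 56,  s(6) = 28,  s(7) = 6,  s(8) = 5,  s(9) = 49,  s(10) = 51,  s(11) = 20,  s(12) = 16,  s(13) = 21,  s(14) = 29,  s(15) = 19,  s(16) = 3,  s(17) = 23,  s(18) = 55,  s(19) = 15.
Since s(19) = s(1) = 15, the sequence is periodic with period 18.

18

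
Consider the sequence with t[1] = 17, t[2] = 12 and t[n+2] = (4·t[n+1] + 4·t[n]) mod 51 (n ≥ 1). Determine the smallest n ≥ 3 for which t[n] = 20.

11

Listing terms: t[1] = 17, t[2] = 12, t[3] = 14, t[4] = 2, t[5] = 13, t[6] = 9, t[7] = 37, t[8] = 31, t[9] = 17, t[10] = 39, t[11] = 20, t[12] = 32, t[13] = 4, t[14] = 42, t[15] = 31, t[16] = 37, t[17] = 17, t[18] = 12.
The sequence repeats with period 16.
The value 20 first appears (with n ≥ 3) at t[11].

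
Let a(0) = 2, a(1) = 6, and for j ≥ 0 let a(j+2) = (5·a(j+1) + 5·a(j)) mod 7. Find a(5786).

5

We have a(0) = 2,  a(1) = 6,  a(2) = 5,  a(3) = 6,  a(4) = 6,  a(5) = 4,  a(6) = 1,  a(7) = 4,  a(8) = 4,  a(9) = 5,  a(10) = 3,  a(11) = 5,  a(12) = 5,  a(13) = 1,  a(14) = 2,  a(15) = 1,  a(16) = 1,  a(17) = 3,  a(18) = 6,  a(19) = 3,  a(20) = 3,  a(21) = 2,  a(22) = 4,  a(23) = 2,  a(24) = 2,  a(25) = 6.
Since (a(24), a(25)) = (a(0), a(1)) = (2, 6) (two consecutive terms determine the rest), the sequence is periodic with period 24.
(5786 - 0) mod 24 = 2, so a(5786) = a(2) = 5.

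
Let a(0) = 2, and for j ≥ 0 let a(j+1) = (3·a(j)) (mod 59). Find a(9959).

We have a(0) = 2,  a(1) = 6,  a(2) = 18,  a(3) = 54,  a(4) = 44,  a(5) = 14,  a(6) = 42,  a(7) = 8,  a(8) = 24,  a(9) = 13,  a(10) = 39,  a(11) = 58,  a(12) = 56,  a(13) = 50,  a(14) = 32,  a(15) = 37,  a(16) = 52,  a(17) = 38,  a(18) = 55,  a(19) = 47,  a(20) = 23,  a(21) = 10,  a(22) = 30,  a(23) = 31,  a(24) = 34,  a(25) = 43,  a(26) = 11,  a(27) = 33,  a(28) = 40,  a(29) = 2.
The sequence repeats with period 29.
(9959 - 0) mod 29 = 12, so a(9959) = a(12) = 56.

56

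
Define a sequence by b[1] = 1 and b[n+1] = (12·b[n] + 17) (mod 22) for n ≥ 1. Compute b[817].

13

Computing terms: b[1] = 1; b[2] = 7; b[3] = 13; b[4] = 19; b[5] = 3; b[6] = 9; b[7] = 15; b[8] = 21; b[9] = 5; b[10] = 11; b[11] = 17; b[12] = 1.
The sequence repeats with period 11.
(817 - 1) mod 11 = 2, so b[817] = b[3] = 13.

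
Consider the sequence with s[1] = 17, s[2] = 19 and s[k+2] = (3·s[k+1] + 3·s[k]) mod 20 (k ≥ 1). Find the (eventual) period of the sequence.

12

Computing terms: s[1] = 17, s[2] = 19, s[3] = 8, s[4] = 1, s[5] = 7, s[6] = 4, s[7] = 13, s[8] = 11, s[9] = 12, s[10] = 9, s[11] = 3, s[12] = 16, s[13] = 17, s[14] = 19.
The sequence repeats with period 12.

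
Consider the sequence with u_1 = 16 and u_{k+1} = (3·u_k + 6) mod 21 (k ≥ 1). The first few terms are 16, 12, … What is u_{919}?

Computing terms: u_1 = 16; u_2 = 12; u_3 = 0; u_4 = 6; u_5 = 3; u_6 = 15; u_7 = 9; u_8 = 12.
Since u_8 = u_2 = 12, the sequence is eventually periodic: after a pre-period of length 1 it cycles with period 6.
For k ≥ 2, u_k depends only on (k - 2) mod 6. (919 - 2) mod 6 = 5, so u_{919} = u_7 = 9.

9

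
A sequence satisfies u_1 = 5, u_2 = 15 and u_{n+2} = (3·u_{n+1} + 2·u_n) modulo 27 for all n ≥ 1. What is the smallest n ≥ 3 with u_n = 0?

18

u_1 = 5, u_2 = 15, u_3 = 1, u_4 = 6, u_5 = 20, u_6 = 18, u_7 = 13, u_8 = 21, u_9 = 8, u_{10} = 12, u_{11} = 25, u_{12} = 18, u_{13} = 23, u_{14} = 24, u_{15} = 10, u_{16} = 24, u_{17} = 11, u_{18} = 0, u_{19} = 22, u_{20} = 12, u_{21} = 26, u_{22} = 21, u_{23} = 7, u_{24} = 9, u_{25} = 14, u_{26} = 6, u_{27} = 19, u_{28} = 15, u_{29} = 2, u_{30} = 9, u_{31} = 4, u_{32} = 3, u_{33} = 17, u_{34} = 3, u_{35} = 16, u_{36} = 0, u_{37} = 5, u_{38} = 15.
Since (u_{37}, u_{38}) = (u_1, u_2) = (5, 15) (two consecutive terms determine the rest), the sequence is periodic with period 36.
The value 0 first appears (with n ≥ 3) at u_{18}.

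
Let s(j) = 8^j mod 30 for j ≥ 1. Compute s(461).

8

Listing terms: s(1) = 8; s(2) = 4; s(3) = 2; s(4) = 16; s(5) = 8.
The sequence repeats with period 4.
So s(461) = s(1 + ((461-1) mod 4)) = s(1) = 8.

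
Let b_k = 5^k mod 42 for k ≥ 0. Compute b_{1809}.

41

Listing terms: b_0 = 1,  b_1 = 5,  b_2 = 25,  b_3 = 41,  b_4 = 37,  b_5 = 17,  b_6 = 1.
The sequence repeats with period 6.
So b_{1809} = b_{0 + ((1809-0) mod 6)} = b_3 = 41.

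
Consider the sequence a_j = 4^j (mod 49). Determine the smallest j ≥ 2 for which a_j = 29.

6

We have a_1 = 4; a_2 = 16; a_3 = 15; a_4 = 11; a_5 = 44; a_6 = 29; a_7 = 18; a_8 = 23; a_9 = 43; a_{10} = 25; a_{11} = 2; a_{12} = 8; a_{13} = 32; a_{14} = 30; a_{15} = 22; a_{16} = 39; a_{17} = 9; a_{18} = 36; a_{19} = 46; a_{20} = 37; a_{21} = 1; a_{22} = 4.
The sequence repeats with period 21.
The value 29 first appears (with j ≥ 2) at a_6.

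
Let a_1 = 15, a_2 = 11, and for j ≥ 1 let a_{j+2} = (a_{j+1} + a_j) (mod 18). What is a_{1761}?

12

Listing terms: a_1 = 15, a_2 = 11, a_3 = 8, a_4 = 1, a_5 = 9, a_6 = 10, a_7 = 1, a_8 = 11, a_9 = 12, a_{10} = 5, a_{11} = 17, a_{12} = 4, a_{13} = 3, a_{14} = 7, a_{15} = 10, a_{16} = 17, a_{17} = 9, a_{18} = 8, a_{19} = 17, a_{20} = 7, a_{21} = 6, a_{22} = 13, a_{23} = 1, a_{24} = 14, a_{25} = 15, a_{26} = 11.
The sequence repeats with period 24.
So a_{1761} = a_{1 + ((1761-1) mod 24)} = a_9 = 12.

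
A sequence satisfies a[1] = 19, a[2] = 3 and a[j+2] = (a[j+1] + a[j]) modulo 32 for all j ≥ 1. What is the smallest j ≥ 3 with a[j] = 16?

24

a[1] = 19, a[2] = 3, a[3] = 22, a[4] = 25, a[5] = 15, a[6] = 8, a[7] = 23, a[8] = 31, a[9] = 22, a[10] = 21, a[11] = 11, a[12] = 0, a[13] = 11, a[14] = 11, a[15] = 22, a[16] = 1, a[17] = 23, a[18] = 24, a[19] = 15, a[20] = 7, a[21] = 22, a[22] = 29, a[23] = 19, a[24] = 16, a[25] = 3, a[26] = 19, a[27] = 22, a[28] = 9, a[29] = 31, a[30] = 8, a[31] = 7, a[32] = 15, a[33] = 22, a[34] = 5, a[35] = 27, a[36] = 0, a[37] = 27, a[38] = 27, a[39] = 22, a[40] = 17, a[41] = 7, a[42] = 24, a[43] = 31, a[44] = 23, a[45] = 22, a[46] = 13, a[47] = 3, a[48] = 16, a[49] = 19, a[50] = 3.
Since (a[49], a[50]) = (a[1], a[2]) = (19, 3) (two consecutive terms determine the rest), the sequence is periodic with period 48.
The value 16 first appears (with j ≥ 3) at a[24].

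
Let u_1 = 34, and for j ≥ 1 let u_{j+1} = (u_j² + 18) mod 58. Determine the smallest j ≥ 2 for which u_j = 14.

2

u_1 = 34, u_2 = 14, u_3 = 40, u_4 = 52, u_5 = 54, u_6 = 34.
The sequence repeats with period 5.
The value 14 first appears (with j ≥ 2) at u_2.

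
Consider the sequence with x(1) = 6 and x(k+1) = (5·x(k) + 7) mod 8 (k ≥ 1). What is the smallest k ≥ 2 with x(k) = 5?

2

Listing terms: x(1) = 6; x(2) = 5; x(3) = 0; x(4) = 7; x(5) = 2; x(6) = 1; x(7) = 4; x(8) = 3; x(9) = 6.
Since x(9) = x(1) = 6, the sequence is periodic with period 8.
The value 5 first appears (with k ≥ 2) at x(2).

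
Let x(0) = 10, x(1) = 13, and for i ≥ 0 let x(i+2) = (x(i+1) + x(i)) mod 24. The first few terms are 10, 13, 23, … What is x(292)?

11

We have x(0) = 10; x(1) = 13; x(2) = 23; x(3) = 12; x(4) = 11; x(5) = 23; x(6) = 10; x(7) = 9; x(8) = 19; x(9) = 4; x(10) = 23; x(11) = 3; x(12) = 2; x(13) = 5; x(14) = 7; x(15) = 12; x(16) = 19; x(17) = 7; x(18) = 2; x(19) = 9; x(20) = 11; x(21) = 20; x(22) = 7; x(23) = 3; x(24) = 10; x(25) = 13.
Since (x(24), x(25)) = (x(0), x(1)) = (10, 13) (two consecutive terms determine the rest), the sequence is periodic with period 24.
So x(292) = x(0 + ((292-0) mod 24)) = x(4) = 11.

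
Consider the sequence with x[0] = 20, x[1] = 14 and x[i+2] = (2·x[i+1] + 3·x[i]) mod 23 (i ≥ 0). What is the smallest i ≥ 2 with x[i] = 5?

8

Computing terms: x[0] = 20, x[1] = 14, x[2] = 19, x[3] = 11, x[4] = 10, x[5] = 7, x[6] = 21, x[7] = 17, x[8] = 5, x[9] = 15, x[10] = 22, x[11] = 20, x[12] = 14.
The sequence repeats with period 11.
The value 5 first appears (with i ≥ 2) at x[8].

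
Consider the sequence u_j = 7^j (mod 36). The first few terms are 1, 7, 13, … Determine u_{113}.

Computing terms: u_0 = 1; u_1 = 7; u_2 = 13; u_3 = 19; u_4 = 25; u_5 = 31; u_6 = 1.
The sequence repeats with period 6.
So u_{113} = u_{0 + ((113-0) mod 6)} = u_5 = 31.

31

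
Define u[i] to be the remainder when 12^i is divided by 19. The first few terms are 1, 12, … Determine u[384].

1

Listing terms: u[0] = 1; u[1] = 12; u[2] = 11; u[3] = 18; u[4] = 7; u[5] = 8; u[6] = 1.
The sequence repeats with period 6.
So u[384] = u[0 + ((384-0) mod 6)] = u[0] = 1.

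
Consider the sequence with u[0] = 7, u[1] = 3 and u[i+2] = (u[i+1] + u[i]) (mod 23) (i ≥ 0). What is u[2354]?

We have u[0] = 7, u[1] = 3, u[2] = 10, u[3] = 13, u[4] = 0, u[5] = 13, u[6] = 13, u[7] = 3, u[8] = 16, u[9] = 19, u[10] = 12, u[11] = 8, u[12] = 20, u[13] = 5, u[14] = 2, u[15] = 7, u[16] = 9, u[17] = 16, u[18] = 2, u[19] = 18, u[20] = 20, u[21] = 15, u[22] = 12, u[23] = 4, u[24] = 16, u[25] = 20, u[26] = 13, u[27] = 10, u[28] = 0, u[29] = 10, u[30] = 10, u[31] = 20, u[32] = 7, u[33] = 4, u[34] = 11, u[35] = 15, u[36] = 3, u[37] = 18, u[38] = 21, u[39] = 16, u[40] = 14, u[41] = 7, u[42] = 21, u[43] = 5, u[44] = 3, u[45] = 8, u[46] = 11, u[47] = 19, u[48] = 7, u[49] = 3.
Since (u[48], u[49]) = (u[0], u[1]) = (7, 3) (two consecutive terms determine the rest), the sequence is periodic with period 48.
(2354 - 0) mod 48 = 2, so u[2354] = u[2] = 10.

10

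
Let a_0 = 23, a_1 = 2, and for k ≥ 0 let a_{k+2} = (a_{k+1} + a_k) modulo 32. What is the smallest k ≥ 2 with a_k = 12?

22

Listing terms: a_0 = 23; a_1 = 2; a_2 = 25; a_3 = 27; a_4 = 20; a_5 = 15; a_6 = 3; a_7 = 18; a_8 = 21; a_9 = 7; a_{10} = 28; a_{11} = 3; a_{12} = 31; a_{13} = 2; a_{14} = 1; a_{15} = 3; a_{16} = 4; a_{17} = 7; a_{18} = 11; a_{19} = 18; a_{20} = 29; a_{21} = 15; a_{22} = 12; a_{23} = 27; a_{24} = 7; a_{25} = 2; a_{26} = 9; a_{27} = 11; a_{28} = 20; a_{29} = 31; a_{30} = 19; a_{31} = 18; a_{32} = 5; a_{33} = 23; a_{34} = 28; a_{35} = 19; a_{36} = 15; a_{37} = 2; a_{38} = 17; a_{39} = 19; a_{40} = 4; a_{41} = 23; a_{42} = 27; a_{43} = 18; a_{44} = 13; a_{45} = 31; a_{46} = 12; a_{47} = 11; a_{48} = 23; a_{49} = 2.
Since (a_{48}, a_{49}) = (a_0, a_1) = (23, 2) (two consecutive terms determine the rest), the sequence is periodic with period 48.
The value 12 first appears (with k ≥ 2) at a_{22}.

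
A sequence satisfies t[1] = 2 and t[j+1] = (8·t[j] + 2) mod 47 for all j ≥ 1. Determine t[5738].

17

We have t[1] = 2,  t[2] = 18,  t[3] = 5,  t[4] = 42,  t[5] = 9,  t[6] = 27,  t[7] = 30,  t[8] = 7,  t[9] = 11,  t[10] = 43,  t[11] = 17,  t[12] = 44,  t[13] = 25,  t[14] = 14,  t[15] = 20,  t[16] = 21,  t[17] = 29,  t[18] = 46,  t[19] = 41,  t[20] = 1,  t[21] = 10,  t[22] = 35,  t[23] = 0,  t[24] = 2.
The sequence repeats with period 23.
(5738 - 1) mod 23 = 10, so t[5738] = t[11] = 17.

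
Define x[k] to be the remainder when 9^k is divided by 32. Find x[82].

17

We have x[1] = 9, x[2] = 17, x[3] = 25, x[4] = 1, x[5] = 9.
The sequence repeats with period 4.
(82 - 1) mod 4 = 1, so x[82] = x[2] = 17.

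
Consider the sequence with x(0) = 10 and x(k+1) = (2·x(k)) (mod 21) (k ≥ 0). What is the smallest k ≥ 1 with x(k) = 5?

Listing terms: x(0) = 10; x(1) = 20; x(2) = 19; x(3) = 17; x(4) = 13; x(5) = 5; x(6) = 10.
Since x(6) = x(0) = 10, the sequence is periodic with period 6.
The value 5 first appears (with k ≥ 1) at x(5).

5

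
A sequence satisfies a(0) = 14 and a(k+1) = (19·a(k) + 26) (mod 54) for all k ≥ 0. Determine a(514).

a(0) = 14; a(1) = 22; a(2) = 12; a(3) = 38; a(4) = 46; a(5) = 36; a(6) = 8; a(7) = 16; a(8) = 6; a(9) = 32; a(10) = 40; a(11) = 30; a(12) = 2; a(13) = 10; a(14) = 0; a(15) = 26; a(16) = 34; a(17) = 24; a(18) = 50; a(19) = 4; a(20) = 48; a(21) = 20; a(22) = 28; a(23) = 18; a(24) = 44; a(25) = 52; a(26) = 42; a(27) = 14.
Since a(27) = a(0) = 14, the sequence is periodic with period 27.
So a(514) = a(0 + ((514-0) mod 27)) = a(1) = 22.

22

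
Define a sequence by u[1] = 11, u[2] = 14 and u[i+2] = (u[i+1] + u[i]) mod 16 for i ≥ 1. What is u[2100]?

Listing terms: u[1] = 11, u[2] = 14, u[3] = 9, u[4] = 7, u[5] = 0, u[6] = 7, u[7] = 7, u[8] = 14, u[9] = 5, u[10] = 3, u[11] = 8, u[12] = 11, u[13] = 3, u[14] = 14, u[15] = 1, u[16] = 15, u[17] = 0, u[18] = 15, u[19] = 15, u[20] = 14, u[21] = 13, u[22] = 11, u[23] = 8, u[24] = 3, u[25] = 11, u[26] = 14.
Since (u[25], u[26]) = (u[1], u[2]) = (11, 14) (two consecutive terms determine the rest), the sequence is periodic with period 24.
(2100 - 1) mod 24 = 11, so u[2100] = u[12] = 11.

11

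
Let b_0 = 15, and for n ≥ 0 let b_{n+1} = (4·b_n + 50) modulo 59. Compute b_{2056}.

29

Listing terms: b_0 = 15; b_1 = 51; b_2 = 18; b_3 = 4; b_4 = 7; b_5 = 19; b_6 = 8; b_7 = 23; b_8 = 24; b_9 = 28; b_{10} = 44; b_{11} = 49; b_{12} = 10; b_{13} = 31; b_{14} = 56; b_{15} = 38; b_{16} = 25; b_{17} = 32; b_{18} = 1; b_{19} = 54; b_{20} = 30; b_{21} = 52; b_{22} = 22; b_{23} = 20; b_{24} = 12; b_{25} = 39; b_{26} = 29; b_{27} = 48; b_{28} = 6; b_{29} = 15.
Since b_{29} = b_0 = 15, the sequence is periodic with period 29.
So b_{2056} = b_{0 + ((2056-0) mod 29)} = b_{26} = 29.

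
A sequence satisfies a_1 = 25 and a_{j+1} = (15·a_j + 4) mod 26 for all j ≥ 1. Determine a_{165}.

23

We have a_1 = 25, a_2 = 15, a_3 = 21, a_4 = 7, a_5 = 5, a_6 = 1, a_7 = 19, a_8 = 3, a_9 = 23, a_{10} = 11, a_{11} = 13, a_{12} = 17, a_{13} = 25.
The sequence repeats with period 12.
(165 - 1) mod 12 = 8, so a_{165} = a_9 = 23.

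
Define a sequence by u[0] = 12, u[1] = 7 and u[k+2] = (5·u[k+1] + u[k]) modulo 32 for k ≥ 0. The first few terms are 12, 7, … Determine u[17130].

We have u[0] = 12, u[1] = 7, u[2] = 15, u[3] = 18, u[4] = 9, u[5] = 31, u[6] = 4, u[7] = 19, u[8] = 3, u[9] = 2, u[10] = 13, u[11] = 3, u[12] = 28, u[13] = 15, u[14] = 7, u[15] = 18, u[16] = 1, u[17] = 23, u[18] = 20, u[19] = 27, u[20] = 27, u[21] = 2, u[22] = 5, u[23] = 27, u[24] = 12, u[25] = 23, u[26] = 31, u[27] = 18, u[28] = 25, u[29] = 15, u[30] = 4, u[31] = 3, u[32] = 19, u[33] = 2, u[34] = 29, u[35] = 19, u[36] = 28, u[37] = 31, u[38] = 23, u[39] = 18, u[40] = 17, u[41] = 7, u[42] = 20, u[43] = 11, u[44] = 11, u[45] = 2, u[46] = 21, u[47] = 11, u[48] = 12, u[49] = 7.
Since (u[48], u[49]) = (u[0], u[1]) = (12, 7) (two consecutive terms determine the rest), the sequence is periodic with period 48.
(17130 - 0) mod 48 = 42, so u[17130] = u[42] = 20.

20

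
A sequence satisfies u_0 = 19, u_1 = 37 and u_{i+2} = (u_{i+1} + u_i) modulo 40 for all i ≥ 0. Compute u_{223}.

u_0 = 19, u_1 = 37, u_2 = 16, u_3 = 13, u_4 = 29, u_5 = 2, u_6 = 31, u_7 = 33, u_8 = 24, u_9 = 17, u_{10} = 1, u_{11} = 18, u_{12} = 19, u_{13} = 37.
The sequence repeats with period 12.
(223 - 0) mod 12 = 7, so u_{223} = u_7 = 33.

33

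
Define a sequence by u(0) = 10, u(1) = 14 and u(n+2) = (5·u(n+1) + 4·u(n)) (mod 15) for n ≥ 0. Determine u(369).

Computing terms: u(0) = 10, u(1) = 14, u(2) = 5, u(3) = 6, u(4) = 5, u(5) = 4, u(6) = 10, u(7) = 6, u(8) = 10, u(9) = 14.
The sequence repeats with period 8.
(369 - 0) mod 8 = 1, so u(369) = u(1) = 14.

14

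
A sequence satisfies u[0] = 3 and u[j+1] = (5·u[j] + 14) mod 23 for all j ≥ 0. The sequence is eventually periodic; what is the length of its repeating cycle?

u[0] = 3,  u[1] = 6,  u[2] = 21,  u[3] = 4,  u[4] = 11,  u[5] = 0,  u[6] = 14,  u[7] = 15,  u[8] = 20,  u[9] = 22,  u[10] = 9,  u[11] = 13,  u[12] = 10,  u[13] = 18,  u[14] = 12,  u[15] = 5,  u[16] = 16,  u[17] = 2,  u[18] = 1,  u[19] = 19,  u[20] = 17,  u[21] = 7,  u[22] = 3.
The sequence repeats with period 22.

22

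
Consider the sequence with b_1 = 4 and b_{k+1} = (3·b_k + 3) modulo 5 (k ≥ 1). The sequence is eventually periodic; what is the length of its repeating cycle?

Computing terms: b_1 = 4,  b_2 = 0,  b_3 = 3,  b_4 = 2,  b_5 = 4.
Since b_5 = b_1 = 4, the sequence is periodic with period 4.

4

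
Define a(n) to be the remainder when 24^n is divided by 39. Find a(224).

Computing terms: a(0) = 1,  a(1) = 24,  a(2) = 30,  a(3) = 18,  a(4) = 3,  a(5) = 33,  a(6) = 12,  a(7) = 15,  a(8) = 9,  a(9) = 21,  a(10) = 36,  a(11) = 6,  a(12) = 27,  a(13) = 24.
Since a(13) = a(1) = 24, the sequence is eventually periodic: after a pre-period of length 1 it cycles with period 12.
For n ≥ 1, a(n) depends only on (n - 1) mod 12. (224 - 1) mod 12 = 7, so a(224) = a(8) = 9.

9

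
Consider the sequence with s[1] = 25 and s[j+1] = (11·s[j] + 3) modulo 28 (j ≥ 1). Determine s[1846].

18

Listing terms: s[1] = 25; s[2] = 26; s[3] = 9; s[4] = 18; s[5] = 5; s[6] = 2; s[7] = 25.
Since s[7] = s[1] = 25, the sequence is periodic with period 6.
(1846 - 1) mod 6 = 3, so s[1846] = s[4] = 18.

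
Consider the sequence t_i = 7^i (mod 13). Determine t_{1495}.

6

Computing terms: t_1 = 7,  t_2 = 10,  t_3 = 5,  t_4 = 9,  t_5 = 11,  t_6 = 12,  t_7 = 6,  t_8 = 3,  t_9 = 8,  t_{10} = 4,  t_{11} = 2,  t_{12} = 1,  t_{13} = 7.
The sequence repeats with period 12.
(1495 - 1) mod 12 = 6, so t_{1495} = t_7 = 6.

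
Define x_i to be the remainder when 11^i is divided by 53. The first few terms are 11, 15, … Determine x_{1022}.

x_1 = 11; x_2 = 15; x_3 = 6; x_4 = 13; x_5 = 37; x_6 = 36; x_7 = 25; x_8 = 10; x_9 = 4; x_{10} = 44; x_{11} = 7; x_{12} = 24; x_{13} = 52; x_{14} = 42; x_{15} = 38; x_{16} = 47; x_{17} = 40; x_{18} = 16; x_{19} = 17; x_{20} = 28; x_{21} = 43; x_{22} = 49; x_{23} = 9; x_{24} = 46; x_{25} = 29; x_{26} = 1; x_{27} = 11.
The sequence repeats with period 26.
So x_{1022} = x_{1 + ((1022-1) mod 26)} = x_8 = 10.

10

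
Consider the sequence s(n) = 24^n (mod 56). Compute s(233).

We have s(1) = 24; s(2) = 16; s(3) = 48; s(4) = 32; s(5) = 40; s(6) = 8; s(7) = 24.
Since s(7) = s(1) = 24, the sequence is periodic with period 6.
So s(233) = s(1 + ((233-1) mod 6)) = s(5) = 40.

40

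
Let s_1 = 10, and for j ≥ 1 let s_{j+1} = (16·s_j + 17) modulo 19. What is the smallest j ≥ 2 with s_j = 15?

9

We have s_1 = 10; s_2 = 6; s_3 = 18; s_4 = 1; s_5 = 14; s_6 = 13; s_7 = 16; s_8 = 7; s_9 = 15; s_{10} = 10.
The sequence repeats with period 9.
The value 15 first appears (with j ≥ 2) at s_9.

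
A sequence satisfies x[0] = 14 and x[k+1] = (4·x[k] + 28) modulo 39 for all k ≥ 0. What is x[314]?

Listing terms: x[0] = 14; x[1] = 6; x[2] = 13; x[3] = 2; x[4] = 36; x[5] = 16; x[6] = 14.
Since x[6] = x[0] = 14, the sequence is periodic with period 6.
(314 - 0) mod 6 = 2, so x[314] = x[2] = 13.

13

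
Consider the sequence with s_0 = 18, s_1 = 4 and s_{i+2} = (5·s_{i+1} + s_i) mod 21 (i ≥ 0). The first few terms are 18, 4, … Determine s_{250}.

Computing terms: s_0 = 18,  s_1 = 4,  s_2 = 17,  s_3 = 5,  s_4 = 0,  s_5 = 5,  s_6 = 4,  s_7 = 4,  s_8 = 3,  s_9 = 19,  s_{10} = 14,  s_{11} = 5,  s_{12} = 18,  s_{13} = 11,  s_{14} = 10,  s_{15} = 19,  s_{16} = 0,  s_{17} = 19,  s_{18} = 11,  s_{19} = 11,  s_{20} = 3,  s_{21} = 5,  s_{22} = 7,  s_{23} = 19,  s_{24} = 18,  s_{25} = 4.
The sequence repeats with period 24.
So s_{250} = s_{0 + ((250-0) mod 24)} = s_{10} = 14.

14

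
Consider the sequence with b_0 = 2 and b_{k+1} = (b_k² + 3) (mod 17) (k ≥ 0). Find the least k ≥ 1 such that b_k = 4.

We have b_0 = 2,  b_1 = 7,  b_2 = 1,  b_3 = 4,  b_4 = 2.
The sequence repeats with period 4.
The value 4 first appears (with k ≥ 1) at b_3.

3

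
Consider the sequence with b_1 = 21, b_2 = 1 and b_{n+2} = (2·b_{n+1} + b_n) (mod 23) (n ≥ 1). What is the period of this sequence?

22

b_1 = 21; b_2 = 1; b_3 = 0; b_4 = 1; b_5 = 2; b_6 = 5; b_7 = 12; b_8 = 6; b_9 = 1; b_{10} = 8; b_{11} = 17; b_{12} = 19; b_{13} = 9; b_{14} = 14; b_{15} = 14; b_{16} = 19; b_{17} = 6; b_{18} = 8; b_{19} = 22; b_{20} = 6; b_{21} = 11; b_{22} = 5; b_{23} = 21; b_{24} = 1.
Since (b_{23}, b_{24}) = (b_1, b_2) = (21, 1) (two consecutive terms determine the rest), the sequence is periodic with period 22.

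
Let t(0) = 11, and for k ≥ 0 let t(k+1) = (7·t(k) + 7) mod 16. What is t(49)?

4

t(0) = 11; t(1) = 4; t(2) = 3; t(3) = 12; t(4) = 11.
The sequence repeats with period 4.
(49 - 0) mod 4 = 1, so t(49) = t(1) = 4.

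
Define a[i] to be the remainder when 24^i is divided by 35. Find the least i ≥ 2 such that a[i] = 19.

Computing terms: a[1] = 24; a[2] = 16; a[3] = 34; a[4] = 11; a[5] = 19; a[6] = 1; a[7] = 24.
The sequence repeats with period 6.
The value 19 first appears (with i ≥ 2) at a[5].

5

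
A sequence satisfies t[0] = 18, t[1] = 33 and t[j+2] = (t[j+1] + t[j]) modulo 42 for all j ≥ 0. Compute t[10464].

We have t[0] = 18, t[1] = 33, t[2] = 9, t[3] = 0, t[4] = 9, t[5] = 9, t[6] = 18, t[7] = 27, t[8] = 3, t[9] = 30, t[10] = 33, t[11] = 21, t[12] = 12, t[13] = 33, t[14] = 3, t[15] = 36, t[16] = 39, t[17] = 33, t[18] = 30, t[19] = 21, t[20] = 9, t[21] = 30, t[22] = 39, t[23] = 27, t[24] = 24, t[25] = 9, t[26] = 33, t[27] = 0, t[28] = 33, t[29] = 33, t[30] = 24, t[31] = 15, t[32] = 39, t[33] = 12, t[34] = 9, t[35] = 21, t[36] = 30, t[37] = 9, t[38] = 39, t[39] = 6, t[40] = 3, t[41] = 9, t[42] = 12, t[43] = 21, t[44] = 33, t[45] = 12, t[46] = 3, t[47] = 15, t[48] = 18, t[49] = 33.
Since (t[48], t[49]) = (t[0], t[1]) = (18, 33) (two consecutive terms determine the rest), the sequence is periodic with period 48.
So t[10464] = t[0 + ((10464-0) mod 48)] = t[0] = 18.

18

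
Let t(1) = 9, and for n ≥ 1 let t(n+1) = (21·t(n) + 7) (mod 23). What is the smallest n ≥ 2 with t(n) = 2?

15

We have t(1) = 9, t(2) = 12, t(3) = 6, t(4) = 18, t(5) = 17, t(6) = 19, t(7) = 15, t(8) = 0, t(9) = 7, t(10) = 16, t(11) = 21, t(12) = 11, t(13) = 8, t(14) = 14, t(15) = 2, t(16) = 3, t(17) = 1, t(18) = 5, t(19) = 20, t(20) = 13, t(21) = 4, t(22) = 22, t(23) = 9.
Since t(23) = t(1) = 9, the sequence is periodic with period 22.
The value 2 first appears (with n ≥ 2) at t(15).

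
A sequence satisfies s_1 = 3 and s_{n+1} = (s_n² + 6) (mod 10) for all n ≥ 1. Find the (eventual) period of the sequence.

3

Listing terms: s_1 = 3; s_2 = 5; s_3 = 1; s_4 = 7; s_5 = 5.
Since s_5 = s_2 = 5, the sequence is eventually periodic: after a pre-period of length 1 it cycles with period 3.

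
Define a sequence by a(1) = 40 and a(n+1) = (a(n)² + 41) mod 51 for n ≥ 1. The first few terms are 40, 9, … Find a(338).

42

Computing terms: a(1) = 40; a(2) = 9; a(3) = 20; a(4) = 33; a(5) = 8; a(6) = 3; a(7) = 50; a(8) = 42; a(9) = 20.
Since a(9) = a(3) = 20, the sequence is eventually periodic: after a pre-period of length 2 it cycles with period 6.
For n ≥ 3, a(n) depends only on (n - 3) mod 6. (338 - 3) mod 6 = 5, so a(338) = a(8) = 42.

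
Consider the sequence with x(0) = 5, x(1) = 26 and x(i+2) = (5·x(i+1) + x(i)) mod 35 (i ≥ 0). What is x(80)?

Listing terms: x(0) = 5,  x(1) = 26,  x(2) = 30,  x(3) = 1,  x(4) = 0,  x(5) = 1,  x(6) = 5,  x(7) = 26.
Since (x(6), x(7)) = (x(0), x(1)) = (5, 26) (two consecutive terms determine the rest), the sequence is periodic with period 6.
(80 - 0) mod 6 = 2, so x(80) = x(2) = 30.

30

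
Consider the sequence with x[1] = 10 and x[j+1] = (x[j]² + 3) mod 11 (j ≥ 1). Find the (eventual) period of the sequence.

x[1] = 10,  x[2] = 4,  x[3] = 8,  x[4] = 1,  x[5] = 4.
Since x[5] = x[2] = 4, the sequence is eventually periodic: after a pre-period of length 1 it cycles with period 3.

3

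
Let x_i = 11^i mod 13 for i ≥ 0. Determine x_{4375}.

2

x_0 = 1,  x_1 = 11,  x_2 = 4,  x_3 = 5,  x_4 = 3,  x_5 = 7,  x_6 = 12,  x_7 = 2,  x_8 = 9,  x_9 = 8,  x_{10} = 10,  x_{11} = 6,  x_{12} = 1.
Since x_{12} = x_0 = 1, the sequence is periodic with period 12.
(4375 - 0) mod 12 = 7, so x_{4375} = x_7 = 2.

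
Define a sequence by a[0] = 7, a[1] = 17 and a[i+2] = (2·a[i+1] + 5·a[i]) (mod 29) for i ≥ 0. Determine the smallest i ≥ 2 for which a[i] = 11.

a[0] = 7,  a[1] = 17,  a[2] = 11,  a[3] = 20,  a[4] = 8,  a[5] = 0,  a[6] = 11,  a[7] = 22,  a[8] = 12,  a[9] = 18,  a[10] = 9,  a[11] = 21,  a[12] = 0,  a[13] = 18,  a[14] = 7,  a[15] = 17.
The sequence repeats with period 14.
The value 11 first appears (with i ≥ 2) at a[2].

2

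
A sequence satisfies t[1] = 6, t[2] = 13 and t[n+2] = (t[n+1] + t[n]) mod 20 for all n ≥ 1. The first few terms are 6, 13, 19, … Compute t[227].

19

Computing terms: t[1] = 6, t[2] = 13, t[3] = 19, t[4] = 12, t[5] = 11, t[6] = 3, t[7] = 14, t[8] = 17, t[9] = 11, t[10] = 8, t[11] = 19, t[12] = 7, t[13] = 6, t[14] = 13.
The sequence repeats with period 12.
(227 - 1) mod 12 = 10, so t[227] = t[11] = 19.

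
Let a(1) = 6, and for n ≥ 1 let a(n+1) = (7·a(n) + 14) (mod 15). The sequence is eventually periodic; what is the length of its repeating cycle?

Computing terms: a(1) = 6, a(2) = 11, a(3) = 1, a(4) = 6.
Since a(4) = a(1) = 6, the sequence is periodic with period 3.

3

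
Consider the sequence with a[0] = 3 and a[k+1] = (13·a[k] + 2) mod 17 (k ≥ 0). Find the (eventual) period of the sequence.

Listing terms: a[0] = 3,  a[1] = 7,  a[2] = 8,  a[3] = 4,  a[4] = 3.
Since a[4] = a[0] = 3, the sequence is periodic with period 4.

4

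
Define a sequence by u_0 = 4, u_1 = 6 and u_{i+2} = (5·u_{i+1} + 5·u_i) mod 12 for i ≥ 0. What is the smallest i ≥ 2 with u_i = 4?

3

Listing terms: u_0 = 4,  u_1 = 6,  u_2 = 2,  u_3 = 4,  u_4 = 6.
Since (u_3, u_4) = (u_0, u_1) = (4, 6) (two consecutive terms determine the rest), the sequence is periodic with period 3.
The value 4 next appears (with i ≥ 2) at u_3.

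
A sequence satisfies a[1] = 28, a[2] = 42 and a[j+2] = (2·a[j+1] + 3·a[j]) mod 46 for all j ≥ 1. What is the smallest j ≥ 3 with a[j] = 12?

9

Computing terms: a[1] = 28,  a[2] = 42,  a[3] = 30,  a[4] = 2,  a[5] = 2,  a[6] = 10,  a[7] = 26,  a[8] = 36,  a[9] = 12,  a[10] = 40,  a[11] = 24,  a[12] = 30,  a[13] = 40,  a[14] = 32,  a[15] = 0,  a[16] = 4,  a[17] = 8,  a[18] = 28,  a[19] = 34,  a[20] = 14,  a[21] = 38,  a[22] = 26,  a[23] = 28,  a[24] = 42.
The sequence repeats with period 22.
The value 12 first appears (with j ≥ 3) at a[9].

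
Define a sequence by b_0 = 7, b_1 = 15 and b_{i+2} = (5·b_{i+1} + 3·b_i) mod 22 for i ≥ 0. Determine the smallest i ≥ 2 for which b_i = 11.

Listing terms: b_0 = 7; b_1 = 15; b_2 = 8; b_3 = 19; b_4 = 9; b_5 = 14; b_6 = 9; b_7 = 21; b_8 = 0; b_9 = 19; b_{10} = 7; b_{11} = 4; b_{12} = 19; b_{13} = 19; b_{14} = 20; b_{15} = 3; b_{16} = 9; b_{17} = 10; b_{18} = 11; b_{19} = 19; b_{20} = 18; b_{21} = 15; b_{22} = 19; b_{23} = 8; b_{24} = 9; b_{25} = 3; b_{26} = 20; b_{27} = 21; b_{28} = 11; b_{29} = 8; b_{30} = 7; b_{31} = 15.
The sequence repeats with period 30.
The value 11 first appears (with i ≥ 2) at b_{18}.

18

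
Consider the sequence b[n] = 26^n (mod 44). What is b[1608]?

Listing terms: b[0] = 1; b[1] = 26; b[2] = 16; b[3] = 20; b[4] = 36; b[5] = 12; b[6] = 4; b[7] = 16.
Since b[7] = b[2] = 16, the sequence is eventually periodic: after a pre-period of length 2 it cycles with period 5.
For n ≥ 2, b[n] depends only on (n - 2) mod 5. (1608 - 2) mod 5 = 1, so b[1608] = b[3] = 20.

20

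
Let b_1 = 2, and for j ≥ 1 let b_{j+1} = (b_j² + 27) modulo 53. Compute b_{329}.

51

We have b_1 = 2,  b_2 = 31,  b_3 = 34,  b_4 = 17,  b_5 = 51,  b_6 = 31.
Since b_6 = b_2 = 31, the sequence is eventually periodic: after a pre-period of length 1 it cycles with period 4.
For j ≥ 2, b_j depends only on (j - 2) mod 4. (329 - 2) mod 4 = 3, so b_{329} = b_5 = 51.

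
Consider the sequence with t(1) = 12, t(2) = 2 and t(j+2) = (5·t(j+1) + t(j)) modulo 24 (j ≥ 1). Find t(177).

We have t(1) = 12, t(2) = 2, t(3) = 22, t(4) = 16, t(5) = 6, t(6) = 22, t(7) = 20, t(8) = 2, t(9) = 6, t(10) = 8, t(11) = 22, t(12) = 22, t(13) = 12, t(14) = 10, t(15) = 14, t(16) = 8, t(17) = 6, t(18) = 14, t(19) = 4, t(20) = 10, t(21) = 6, t(22) = 16, t(23) = 14, t(24) = 14, t(25) = 12, t(26) = 2.
Since (t(25), t(26)) = (t(1), t(2)) = (12, 2) (two consecutive terms determine the rest), the sequence is periodic with period 24.
(177 - 1) mod 24 = 8, so t(177) = t(9) = 6.

6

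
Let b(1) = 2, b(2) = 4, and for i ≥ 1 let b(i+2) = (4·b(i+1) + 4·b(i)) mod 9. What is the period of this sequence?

24

Computing terms: b(1) = 2; b(2) = 4; b(3) = 6; b(4) = 4; b(5) = 4; b(6) = 5; b(7) = 0; b(8) = 2; b(9) = 8; b(10) = 4; b(11) = 3; b(12) = 1; b(13) = 7; b(14) = 5; b(15) = 3; b(16) = 5; b(17) = 5; b(18) = 4; b(19) = 0; b(20) = 7; b(21) = 1; b(22) = 5; b(23) = 6; b(24) = 8; b(25) = 2; b(26) = 4.
Since (b(25), b(26)) = (b(1), b(2)) = (2, 4) (two consecutive terms determine the rest), the sequence is periodic with period 24.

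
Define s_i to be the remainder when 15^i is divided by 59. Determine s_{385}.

9

We have s_0 = 1, s_1 = 15, s_2 = 48, s_3 = 12, s_4 = 3, s_5 = 45, s_6 = 26, s_7 = 36, s_8 = 9, s_9 = 17, s_{10} = 19, s_{11} = 49, s_{12} = 27, s_{13} = 51, s_{14} = 57, s_{15} = 29, s_{16} = 22, s_{17} = 35, s_{18} = 53, s_{19} = 28, s_{20} = 7, s_{21} = 46, s_{22} = 41, s_{23} = 25, s_{24} = 21, s_{25} = 20, s_{26} = 5, s_{27} = 16, s_{28} = 4, s_{29} = 1.
The sequence repeats with period 29.
(385 - 0) mod 29 = 8, so s_{385} = s_8 = 9.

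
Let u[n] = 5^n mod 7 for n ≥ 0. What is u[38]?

4

Listing terms: u[0] = 1; u[1] = 5; u[2] = 4; u[3] = 6; u[4] = 2; u[5] = 3; u[6] = 1.
The sequence repeats with period 6.
(38 - 0) mod 6 = 2, so u[38] = u[2] = 4.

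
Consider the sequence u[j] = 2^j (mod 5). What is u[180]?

Listing terms: u[1] = 2, u[2] = 4, u[3] = 3, u[4] = 1, u[5] = 2.
The sequence repeats with period 4.
So u[180] = u[1 + ((180-1) mod 4)] = u[4] = 1.

1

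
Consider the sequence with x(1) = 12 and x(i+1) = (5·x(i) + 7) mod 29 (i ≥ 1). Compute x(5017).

Computing terms: x(1) = 12; x(2) = 9; x(3) = 23; x(4) = 6; x(5) = 8; x(6) = 18; x(7) = 10; x(8) = 28; x(9) = 2; x(10) = 17; x(11) = 5; x(12) = 3; x(13) = 22; x(14) = 1; x(15) = 12.
Since x(15) = x(1) = 12, the sequence is periodic with period 14.
(5017 - 1) mod 14 = 4, so x(5017) = x(5) = 8.

8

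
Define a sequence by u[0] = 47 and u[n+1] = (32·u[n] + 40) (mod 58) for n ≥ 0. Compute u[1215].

u[0] = 47; u[1] = 36; u[2] = 32; u[3] = 20; u[4] = 42; u[5] = 50; u[6] = 16; u[7] = 30; u[8] = 14; u[9] = 24; u[10] = 54; u[11] = 28; u[12] = 8; u[13] = 6; u[14] = 0; u[15] = 40; u[16] = 44; u[17] = 56; u[18] = 34; u[19] = 26; u[20] = 2; u[21] = 46; u[22] = 4; u[23] = 52; u[24] = 22; u[25] = 48; u[26] = 10; u[27] = 12; u[28] = 18; u[29] = 36.
Since u[29] = u[1] = 36, the sequence is eventually periodic: after a pre-period of length 1 it cycles with period 28.
For n ≥ 1, u[n] depends only on (n - 1) mod 28. (1215 - 1) mod 28 = 10, so u[1215] = u[11] = 28.

28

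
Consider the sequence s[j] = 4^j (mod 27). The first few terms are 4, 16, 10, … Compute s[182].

16

s[1] = 4,  s[2] = 16,  s[3] = 10,  s[4] = 13,  s[5] = 25,  s[6] = 19,  s[7] = 22,  s[8] = 7,  s[9] = 1,  s[10] = 4.
The sequence repeats with period 9.
(182 - 1) mod 9 = 1, so s[182] = s[2] = 16.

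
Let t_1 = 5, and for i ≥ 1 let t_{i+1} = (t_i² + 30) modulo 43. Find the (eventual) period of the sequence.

6

We have t_1 = 5,  t_2 = 12,  t_3 = 2,  t_4 = 34,  t_5 = 25,  t_6 = 10,  t_7 = 1,  t_8 = 31,  t_9 = 2.
Since t_9 = t_3 = 2, the sequence is eventually periodic: after a pre-period of length 2 it cycles with period 6.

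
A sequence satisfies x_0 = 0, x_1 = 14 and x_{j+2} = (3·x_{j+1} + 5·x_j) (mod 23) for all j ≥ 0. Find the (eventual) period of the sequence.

Listing terms: x_0 = 0, x_1 = 14, x_2 = 19, x_3 = 12, x_4 = 16, x_5 = 16, x_6 = 13, x_7 = 4, x_8 = 8, x_9 = 21, x_{10} = 11, x_{11} = 0, x_{12} = 9, x_{13} = 4, x_{14} = 11, x_{15} = 7, x_{16} = 7, x_{17} = 10, x_{18} = 19, x_{19} = 15, x_{20} = 2, x_{21} = 12, x_{22} = 0, x_{23} = 14.
Since (x_{22}, x_{23}) = (x_0, x_1) = (0, 14) (two consecutive terms determine the rest), the sequence is periodic with period 22.

22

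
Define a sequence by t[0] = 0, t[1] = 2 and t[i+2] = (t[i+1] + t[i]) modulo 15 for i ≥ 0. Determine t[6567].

11

Listing terms: t[0] = 0; t[1] = 2; t[2] = 2; t[3] = 4; t[4] = 6; t[5] = 10; t[6] = 1; t[7] = 11; t[8] = 12; t[9] = 8; t[10] = 5; t[11] = 13; t[12] = 3; t[13] = 1; t[14] = 4; t[15] = 5; t[16] = 9; t[17] = 14; t[18] = 8; t[19] = 7; t[20] = 0; t[21] = 7; t[22] = 7; t[23] = 14; t[24] = 6; t[25] = 5; t[26] = 11; t[27] = 1; t[28] = 12; t[29] = 13; t[30] = 10; t[31] = 8; t[32] = 3; t[33] = 11; t[34] = 14; t[35] = 10; t[36] = 9; t[37] = 4; t[38] = 13; t[39] = 2; t[40] = 0; t[41] = 2.
The sequence repeats with period 40.
So t[6567] = t[0 + ((6567-0) mod 40)] = t[7] = 11.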